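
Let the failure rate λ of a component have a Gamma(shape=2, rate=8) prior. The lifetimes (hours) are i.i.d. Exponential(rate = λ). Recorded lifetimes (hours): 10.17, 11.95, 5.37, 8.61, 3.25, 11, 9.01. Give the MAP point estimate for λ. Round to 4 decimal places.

λ̂_MAP = 0.1188

The Exponential(rate=λ) likelihood is ∝ λ^n e^(−λΣtᵢ). Here n = 7 and Σtᵢ = 10.17 + 11.95 + 5.37 + 8.61 + 3.25 + 11 + 9.01 = 59.36.
Posterior ∝ λe^(−8λ) · λ^7e^(−59.36λ) = λ^8e^(−67.36λ), i.e. Gamma(9, 67.36).
Mode = (a−1)/b = 8/67.36 ≈ 0.1188.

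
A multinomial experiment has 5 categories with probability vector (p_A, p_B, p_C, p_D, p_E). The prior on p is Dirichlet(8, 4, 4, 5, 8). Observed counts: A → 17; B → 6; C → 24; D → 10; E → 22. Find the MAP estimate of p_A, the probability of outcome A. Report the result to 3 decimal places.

MAP estimate of p_A = 0.233

The posterior is Dirichlet(αᵢ + nᵢ) = Dirichlet(25, 10, 28, 15, 30).
For a Dirichlet(a₁,…,a_K) with all aᵢ > 1, the mode has j-th component (aⱼ − 1)/(Σaᵢ − K).
Here Σaᵢ = 108 and K = 5, so p_A = (25 − 1)/(108 − 5) = 24/103 ≈ 0.233.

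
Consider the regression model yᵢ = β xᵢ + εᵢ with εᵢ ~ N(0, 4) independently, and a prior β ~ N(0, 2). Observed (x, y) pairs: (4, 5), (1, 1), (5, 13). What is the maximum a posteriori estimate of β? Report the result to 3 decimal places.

β̂_MAP = 1.955

log p(β | y) = −Σ(yᵢ − βxᵢ)²/(2·4) − β²/(2·2) + const.
Setting the derivative to zero: Σxᵢ(yᵢ − βxᵢ)/4 − β/2 = 0, so β = Σxᵢyᵢ / (Σxᵢ² + σ²/τ²).
Σxᵢyᵢ = 4·5 + 1·1 + 5·13 = 86; Σxᵢ² = 42; σ²/τ² = 2.
β̂_MAP = 86 / (42 + 2) = 86/44 ≈ 1.955.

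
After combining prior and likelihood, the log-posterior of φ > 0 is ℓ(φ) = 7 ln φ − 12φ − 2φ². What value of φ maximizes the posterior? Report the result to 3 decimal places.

φ̂_MAP = 0.500

ℓ'(φ) = 7/φ − 12 − 4φ. Setting this to zero and multiplying by φ: 4φ² + 12φ − 7 = 0.
φ = (−12 + √(12² + 4·4·7)) / (2·4) = (−12 + √256) / 8 = (−12 + 16)/8 = 1/2.
ℓ''(φ) = −7/φ² − 4 < 0, confirming a maximum.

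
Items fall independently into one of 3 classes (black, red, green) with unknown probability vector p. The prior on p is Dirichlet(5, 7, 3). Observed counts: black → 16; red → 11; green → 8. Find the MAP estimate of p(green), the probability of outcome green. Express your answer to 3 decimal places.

MAP estimate of p(green) = 0.213

The posterior is Dirichlet(αᵢ + nᵢ) = Dirichlet(21, 18, 11).
For a Dirichlet(a₁,…,a_K) with all aᵢ > 1, the mode has j-th component (aⱼ − 1)/(Σaᵢ − K).
Here Σaᵢ = 50 and K = 3, so p(green) = (11 − 1)/(50 − 3) = 10/47 ≈ 0.213.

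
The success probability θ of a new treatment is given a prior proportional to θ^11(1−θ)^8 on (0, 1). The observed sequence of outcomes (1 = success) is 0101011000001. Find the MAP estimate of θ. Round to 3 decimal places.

The prior density ∝ θ^11(1−θ)^8 is the kernel of Beta(12, 9).
Data: 5 successes in 13 trials (from the sequence). The binomial likelihood contributes θ^5(1−θ)^8, so the posterior is Beta(12+5, 9+8) = Beta(17, 17).
For Beta(a, b) with a, b > 1 the mode is (a−1)/(a+b−2) = 16/32 ≈ 0.500.

θ̂_MAP = 0.500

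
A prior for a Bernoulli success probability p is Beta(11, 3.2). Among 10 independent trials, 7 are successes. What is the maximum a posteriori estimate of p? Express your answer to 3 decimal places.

Prior: Beta(11, 3.2).
Data: 7 successes in 10 trials. The binomial likelihood contributes p^7(1−p)^3, so the posterior is Beta(11+7, 3.2+3) = Beta(18, 6.2).
For Beta(a, b) with a, b > 1 the mode is (a−1)/(a+b−2) = 17/22.2 ≈ 0.766.

p̂_MAP = 0.766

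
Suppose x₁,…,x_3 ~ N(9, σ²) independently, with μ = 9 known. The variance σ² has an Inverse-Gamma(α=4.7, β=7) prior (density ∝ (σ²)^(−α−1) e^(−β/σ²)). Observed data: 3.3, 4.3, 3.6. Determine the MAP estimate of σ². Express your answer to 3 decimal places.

Sum of squared deviations about the known mean: SS = (3.3−9)² + (4.3−9)² + (3.6−9)² = 83.74.
The Normal likelihood contributes (σ²)^(−n/2) exp(−SS/(2σ²)), so the posterior is Inverse-Gamma(α + n/2, β + SS/2) = Inverse-Gamma(6.2, 48.87).
The mode of Inverse-Gamma(a, b) is b/(a+1) = 48.87/7.2 ≈ 6.788.

σ̂²_MAP = 6.788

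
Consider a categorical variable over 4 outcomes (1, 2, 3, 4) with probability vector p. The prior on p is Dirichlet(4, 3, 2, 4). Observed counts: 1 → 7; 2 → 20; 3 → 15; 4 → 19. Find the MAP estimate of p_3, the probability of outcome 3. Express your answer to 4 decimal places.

The posterior is Dirichlet(αᵢ + nᵢ) = Dirichlet(11, 23, 17, 23).
For a Dirichlet(a₁,…,a_K) with all aᵢ > 1, the mode has j-th component (aⱼ − 1)/(Σaᵢ − K).
Here Σaᵢ = 74 and K = 4, so p_3 = (17 − 1)/(74 − 4) = 16/70 ≈ 0.2286.

MAP estimate: 0.2286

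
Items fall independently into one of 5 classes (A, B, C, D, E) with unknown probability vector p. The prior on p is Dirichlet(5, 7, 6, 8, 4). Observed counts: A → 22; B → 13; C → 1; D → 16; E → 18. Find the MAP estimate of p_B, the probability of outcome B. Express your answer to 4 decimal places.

MAP estimate of p_B = 0.2000

The posterior is Dirichlet(αᵢ + nᵢ) = Dirichlet(27, 20, 7, 24, 22).
For a Dirichlet(a₁,…,a_K) with all aᵢ > 1, the mode has j-th component (aⱼ − 1)/(Σaᵢ − K).
Here Σaᵢ = 100 and K = 5, so p_B = (20 − 1)/(100 − 5) = 19/95 ≈ 0.2000.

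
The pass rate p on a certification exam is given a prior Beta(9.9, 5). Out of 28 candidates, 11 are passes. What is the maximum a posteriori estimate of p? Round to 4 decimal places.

p̂_MAP = 0.4866

Prior: Beta(9.9, 5).
Data: 11 successes in 28 trials. The binomial likelihood contributes p^11(1−p)^17, so the posterior is Beta(9.9+11, 5+17) = Beta(20.9, 22).
For Beta(a, b) with a, b > 1 the mode is (a−1)/(a+b−2) = 19.9/40.9 ≈ 0.4866.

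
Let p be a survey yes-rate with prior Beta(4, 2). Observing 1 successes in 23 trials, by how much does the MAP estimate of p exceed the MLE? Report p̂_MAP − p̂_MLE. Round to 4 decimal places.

MAP − MLE = 0.1047

Posterior is Beta(5, 24); MAP = (5−1)/(29−2) = 4/27 ≈ 0.14815.
MLE ignores the prior: p̂_MLE = k/n = 1/23 ≈ 0.04348.
Difference = 4/27 − 1/23 = 65/621 ≈ 0.1047.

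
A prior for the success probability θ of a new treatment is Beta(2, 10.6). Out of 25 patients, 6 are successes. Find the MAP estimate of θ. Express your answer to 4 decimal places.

θ̂_MAP = 0.1966

Prior: Beta(2, 10.6).
Data: 6 successes in 25 trials. The binomial likelihood contributes θ^6(1−θ)^19, so the posterior is Beta(2+6, 10.6+19) = Beta(8, 29.6).
For Beta(a, b) with a, b > 1 the mode is (a−1)/(a+b−2) = 7/35.6 ≈ 0.1966.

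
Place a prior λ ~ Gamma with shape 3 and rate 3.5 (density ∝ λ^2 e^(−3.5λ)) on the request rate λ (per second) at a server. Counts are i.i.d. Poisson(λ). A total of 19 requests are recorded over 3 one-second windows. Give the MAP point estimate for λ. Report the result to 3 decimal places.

λ̂_MAP = 3.231

Σxᵢ = 19, n = 3.
Posterior ∝ λ^2e^(−3.5λ) · λ^19e^(−3λ) = λ^21e^(−6.5λ), i.e. Gamma(shape=22, rate=6.5).
The mode of a Gamma(a, b) with a ≥ 1 (shape–rate) is (a−1)/b = 21/6.5 ≈ 3.231.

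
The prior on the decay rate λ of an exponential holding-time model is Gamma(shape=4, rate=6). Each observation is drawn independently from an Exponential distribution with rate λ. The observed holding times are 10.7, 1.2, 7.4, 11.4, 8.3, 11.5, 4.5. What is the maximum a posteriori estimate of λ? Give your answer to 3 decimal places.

λ̂_MAP = 0.164

The Exponential(rate=λ) likelihood is ∝ λ^n e^(−λΣtᵢ). Here n = 7 and Σtᵢ = 10.7 + 1.2 + 7.4 + 11.4 + 8.3 + 11.5 + 4.5 = 55.
Posterior ∝ λ^3e^(−6λ) · λ^7e^(−55λ) = λ^10e^(−61λ), i.e. Gamma(11, 61).
Mode = (a−1)/b = 10/61 ≈ 0.164.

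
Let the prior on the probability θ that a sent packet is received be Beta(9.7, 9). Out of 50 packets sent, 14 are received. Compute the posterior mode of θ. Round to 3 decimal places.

Prior: Beta(9.7, 9).
Data: 14 successes in 50 trials. The binomial likelihood contributes θ^14(1−θ)^36, so the posterior is Beta(9.7+14, 9+36) = Beta(23.7, 45).
For Beta(a, b) with a, b > 1 the mode is (a−1)/(a+b−2) = 22.7/66.7 ≈ 0.340.

θ̂_MAP = 0.340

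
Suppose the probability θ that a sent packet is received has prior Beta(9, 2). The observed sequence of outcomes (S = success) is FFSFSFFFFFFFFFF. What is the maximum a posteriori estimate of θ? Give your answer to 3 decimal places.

Prior: Beta(9, 2).
Data: 2 successes in 15 trials (from the sequence). The binomial likelihood contributes θ^2(1−θ)^13, so the posterior is Beta(9+2, 2+13) = Beta(11, 15).
For Beta(a, b) with a, b > 1 the mode is (a−1)/(a+b−2) = 10/24 ≈ 0.417.

θ̂_MAP = 0.417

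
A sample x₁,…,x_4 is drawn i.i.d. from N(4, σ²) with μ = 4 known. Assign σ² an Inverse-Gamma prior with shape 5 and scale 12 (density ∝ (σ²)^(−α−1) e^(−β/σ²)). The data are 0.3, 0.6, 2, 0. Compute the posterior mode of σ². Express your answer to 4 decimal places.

σ̂²_MAP = 4.3281

Sum of squared deviations about the known mean: SS = (0.3−4)² + (0.6−4)² + (2−4)² + (0−4)² = 45.25.
The Normal likelihood contributes (σ²)^(−n/2) exp(−SS/(2σ²)), so the posterior is Inverse-Gamma(α + n/2, β + SS/2) = Inverse-Gamma(7, 34.625).
The mode of Inverse-Gamma(a, b) is b/(a+1) = 34.625/8 ≈ 4.3281.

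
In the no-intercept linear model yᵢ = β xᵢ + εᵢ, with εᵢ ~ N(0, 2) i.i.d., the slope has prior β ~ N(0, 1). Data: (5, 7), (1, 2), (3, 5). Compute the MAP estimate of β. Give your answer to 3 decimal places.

β̂_MAP = 1.405

log p(β | y) = −Σ(yᵢ − βxᵢ)²/(2·2) − β²/(2·1) + const.
Setting the derivative to zero: Σxᵢ(yᵢ − βxᵢ)/2 − β/1 = 0, so β = Σxᵢyᵢ / (Σxᵢ² + σ²/τ²).
Σxᵢyᵢ = 5·7 + 1·2 + 3·5 = 52; Σxᵢ² = 35; σ²/τ² = 2.
β̂_MAP = 52 / (35 + 2) = 52/37 ≈ 1.405.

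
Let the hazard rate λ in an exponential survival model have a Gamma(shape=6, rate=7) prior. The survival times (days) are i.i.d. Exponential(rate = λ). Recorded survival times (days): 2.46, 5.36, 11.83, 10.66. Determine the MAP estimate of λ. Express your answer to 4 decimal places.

The Exponential(rate=λ) likelihood is ∝ λ^n e^(−λΣtᵢ). Here n = 4 and Σtᵢ = 2.46 + 5.36 + 11.83 + 10.66 = 30.31.
Posterior ∝ λ^5e^(−7λ) · λ^4e^(−30.31λ) = λ^9e^(−37.31λ), i.e. Gamma(10, 37.31).
Mode = (a−1)/b = 9/37.31 ≈ 0.2412.

λ̂_MAP = 0.2412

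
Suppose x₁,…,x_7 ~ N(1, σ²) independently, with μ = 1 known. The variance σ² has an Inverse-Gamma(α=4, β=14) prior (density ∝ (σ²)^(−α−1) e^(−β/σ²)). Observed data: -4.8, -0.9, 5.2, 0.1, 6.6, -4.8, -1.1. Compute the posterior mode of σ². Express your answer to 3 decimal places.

σ̂²_MAP = 9.006

Sum of squared deviations about the known mean: SS = (-4.8−1)² + (-0.9−1)² + (5.2−1)² + (0.1−1)² + (6.6−1)² + (-4.8−1)² + (-1.1−1)² = 125.11.
The Normal likelihood contributes (σ²)^(−n/2) exp(−SS/(2σ²)), so the posterior is Inverse-Gamma(α + n/2, β + SS/2) = Inverse-Gamma(7.5, 76.555).
The mode of Inverse-Gamma(a, b) is b/(a+1) = 76.555/8.5 ≈ 9.006.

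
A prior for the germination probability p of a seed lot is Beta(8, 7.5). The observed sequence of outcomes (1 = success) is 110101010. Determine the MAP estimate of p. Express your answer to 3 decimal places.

Prior: Beta(8, 7.5).
Data: 5 successes in 9 trials (from the sequence). The binomial likelihood contributes p^5(1−p)^4, so the posterior is Beta(8+5, 7.5+4) = Beta(13, 11.5).
For Beta(a, b) with a, b > 1 the mode is (a−1)/(a+b−2) = 12/22.5 ≈ 0.533.

p̂_MAP = 0.533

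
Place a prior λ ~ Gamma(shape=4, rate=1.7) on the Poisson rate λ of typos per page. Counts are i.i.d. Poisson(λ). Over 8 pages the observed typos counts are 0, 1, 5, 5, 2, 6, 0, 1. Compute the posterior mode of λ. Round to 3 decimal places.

λ̂_MAP = 2.371

Σxᵢ = 0+1+5+5+2+6+0+1 = 20, with n = 8.
Posterior ∝ λ^3e^(−1.7λ) · λ^20e^(−8λ) = λ^23e^(−9.7λ), i.e. Gamma(shape=24, rate=9.7).
The mode of a Gamma(a, b) with a ≥ 1 (shape–rate) is (a−1)/b = 23/9.7 ≈ 2.371.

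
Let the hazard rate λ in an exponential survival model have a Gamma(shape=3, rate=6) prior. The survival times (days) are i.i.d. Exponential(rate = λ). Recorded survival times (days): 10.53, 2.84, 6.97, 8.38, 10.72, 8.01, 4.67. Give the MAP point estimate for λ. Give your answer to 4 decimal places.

The Exponential(rate=λ) likelihood is ∝ λ^n e^(−λΣtᵢ). Here n = 7 and Σtᵢ = 10.53 + 2.84 + 6.97 + 8.38 + 10.72 + 8.01 + 4.67 = 52.12.
Posterior ∝ λ^2e^(−6λ) · λ^7e^(−52.12λ) = λ^9e^(−58.12λ), i.e. Gamma(10, 58.12).
Mode = (a−1)/b = 9/58.12 ≈ 0.1549.

λ̂_MAP = 0.1549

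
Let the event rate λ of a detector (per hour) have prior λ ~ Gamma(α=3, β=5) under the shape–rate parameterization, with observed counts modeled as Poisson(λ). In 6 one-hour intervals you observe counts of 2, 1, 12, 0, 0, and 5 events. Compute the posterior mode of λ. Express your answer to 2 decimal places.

λ̂_MAP = 2.00

Σxᵢ = 2+1+12+0+0+5 = 20, with n = 6.
Posterior ∝ λ^2e^(−5λ) · λ^20e^(−6λ) = λ^22e^(−11λ), i.e. Gamma(shape=23, rate=11).
The mode of a Gamma(a, b) with a ≥ 1 (shape–rate) is (a−1)/b = 22/11 ≈ 2.00.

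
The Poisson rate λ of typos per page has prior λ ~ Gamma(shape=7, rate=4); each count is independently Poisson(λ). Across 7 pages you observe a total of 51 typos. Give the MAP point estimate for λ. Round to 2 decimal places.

λ̂_MAP = 5.18

Σxᵢ = 51, n = 7.
Posterior ∝ λ^6e^(−4λ) · λ^51e^(−7λ) = λ^57e^(−11λ), i.e. Gamma(shape=58, rate=11).
The mode of a Gamma(a, b) with a ≥ 1 (shape–rate) is (a−1)/b = 57/11 ≈ 5.18.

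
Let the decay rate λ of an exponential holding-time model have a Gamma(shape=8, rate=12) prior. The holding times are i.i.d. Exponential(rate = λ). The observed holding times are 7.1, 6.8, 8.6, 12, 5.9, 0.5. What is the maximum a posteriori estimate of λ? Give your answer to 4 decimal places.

The Exponential(rate=λ) likelihood is ∝ λ^n e^(−λΣtᵢ). Here n = 6 and Σtᵢ = 7.1 + 6.8 + 8.6 + 12 + 5.9 + 0.5 = 40.9.
Posterior ∝ λ^7e^(−12λ) · λ^6e^(−40.9λ) = λ^13e^(−52.9λ), i.e. Gamma(14, 52.9).
Mode = (a−1)/b = 13/52.9 ≈ 0.2457.

λ̂_MAP = 0.2457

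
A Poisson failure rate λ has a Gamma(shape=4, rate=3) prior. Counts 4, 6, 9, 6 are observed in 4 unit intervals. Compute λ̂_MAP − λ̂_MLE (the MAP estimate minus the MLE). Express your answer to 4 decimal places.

MAP − MLE = -2.2500

Σxᵢ = 25. Posterior is Gamma(29, 7); MAP = (29−1)/7 = 28/7 ≈ 4.00000.
MLE = x̄ = 25/4 ≈ 6.25000.
Difference = 28/7 − 25/4 = -9/4 ≈ -2.2500.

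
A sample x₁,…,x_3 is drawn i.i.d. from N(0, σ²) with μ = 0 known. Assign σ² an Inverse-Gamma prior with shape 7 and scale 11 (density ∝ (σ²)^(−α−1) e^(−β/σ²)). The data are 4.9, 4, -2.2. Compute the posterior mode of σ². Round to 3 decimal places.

σ̂²_MAP = 3.518

Sum of squared deviations about the known mean: SS = (4.9−0)² + (4−0)² + (-2.2−0)² = 44.85.
The Normal likelihood contributes (σ²)^(−n/2) exp(−SS/(2σ²)), so the posterior is Inverse-Gamma(α + n/2, β + SS/2) = Inverse-Gamma(8.5, 33.425).
The mode of Inverse-Gamma(a, b) is b/(a+1) = 33.425/9.5 ≈ 3.518.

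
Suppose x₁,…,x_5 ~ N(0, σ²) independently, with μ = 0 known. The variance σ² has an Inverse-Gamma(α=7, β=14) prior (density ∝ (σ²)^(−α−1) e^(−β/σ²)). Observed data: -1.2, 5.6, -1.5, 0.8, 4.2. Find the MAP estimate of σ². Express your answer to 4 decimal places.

σ̂²_MAP = 3.8729

Sum of squared deviations about the known mean: SS = (-1.2−0)² + (5.6−0)² + (-1.5−0)² + (0.8−0)² + (4.2−0)² = 53.33.
The Normal likelihood contributes (σ²)^(−n/2) exp(−SS/(2σ²)), so the posterior is Inverse-Gamma(α + n/2, β + SS/2) = Inverse-Gamma(9.5, 40.665).
The mode of Inverse-Gamma(a, b) is b/(a+1) = 40.665/10.5 ≈ 3.8729.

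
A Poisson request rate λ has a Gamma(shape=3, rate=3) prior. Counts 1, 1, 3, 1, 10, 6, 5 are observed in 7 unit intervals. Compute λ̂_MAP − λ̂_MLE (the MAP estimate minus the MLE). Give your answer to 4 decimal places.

Σxᵢ = 27. Posterior is Gamma(30, 10); MAP = (30−1)/10 = 29/10 ≈ 2.90000.
MLE = x̄ = 27/7 ≈ 3.85714.
Difference = 29/10 − 27/7 = -67/70 ≈ -0.9571.

MAP − MLE = -0.9571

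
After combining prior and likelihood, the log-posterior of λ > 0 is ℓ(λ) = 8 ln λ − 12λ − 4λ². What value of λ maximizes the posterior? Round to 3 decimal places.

ℓ'(λ) = 8/λ − 12 − 8λ. Setting this to zero and multiplying by λ: 8λ² + 12λ − 8 = 0.
λ = (−12 + √(12² + 4·8·8)) / (2·8) = (−12 + √400) / 16 = (−12 + 20)/16 = 1/2.
ℓ''(λ) = −8/λ² − 8 < 0, confirming a maximum.

λ̂_MAP = 0.500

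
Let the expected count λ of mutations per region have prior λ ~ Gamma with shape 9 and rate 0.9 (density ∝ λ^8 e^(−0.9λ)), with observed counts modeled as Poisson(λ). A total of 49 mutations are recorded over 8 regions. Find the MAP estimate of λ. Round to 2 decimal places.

λ̂_MAP = 6.40

Σxᵢ = 49, n = 8.
Posterior ∝ λ^8e^(−0.9λ) · λ^49e^(−8λ) = λ^57e^(−8.9λ), i.e. Gamma(shape=58, rate=8.9).
The mode of a Gamma(a, b) with a ≥ 1 (shape–rate) is (a−1)/b = 57/8.9 ≈ 6.40.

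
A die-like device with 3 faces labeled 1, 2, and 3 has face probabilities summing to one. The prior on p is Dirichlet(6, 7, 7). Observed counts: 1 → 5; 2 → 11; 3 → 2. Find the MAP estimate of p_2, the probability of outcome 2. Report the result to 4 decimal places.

The posterior is Dirichlet(αᵢ + nᵢ) = Dirichlet(11, 18, 9).
For a Dirichlet(a₁,…,a_K) with all aᵢ > 1, the mode has j-th component (aⱼ − 1)/(Σaᵢ − K).
Here Σaᵢ = 38 and K = 3, so p_2 = (18 − 1)/(38 − 3) = 17/35 ≈ 0.4857.

MAP estimate: 0.4857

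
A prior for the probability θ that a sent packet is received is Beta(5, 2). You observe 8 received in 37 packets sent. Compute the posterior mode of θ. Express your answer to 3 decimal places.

θ̂_MAP = 0.286

Prior: Beta(5, 2).
Data: 8 successes in 37 trials. The binomial likelihood contributes θ^8(1−θ)^29, so the posterior is Beta(5+8, 2+29) = Beta(13, 31).
For Beta(a, b) with a, b > 1 the mode is (a−1)/(a+b−2) = 12/42 ≈ 0.286.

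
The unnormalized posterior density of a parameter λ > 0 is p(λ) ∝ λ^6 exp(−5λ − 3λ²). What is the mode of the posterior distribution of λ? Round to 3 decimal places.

ℓ'(λ) = 6/λ − 5 − 6λ. Setting this to zero and multiplying by λ: 6λ² + 5λ − 6 = 0.
λ = (−5 + √(5² + 4·6·6)) / (2·6) = (−5 + √169) / 12 = (−5 + 13)/12 = 2/3.
ℓ''(λ) = −6/λ² − 6 < 0, confirming a maximum.

λ̂_MAP = 0.667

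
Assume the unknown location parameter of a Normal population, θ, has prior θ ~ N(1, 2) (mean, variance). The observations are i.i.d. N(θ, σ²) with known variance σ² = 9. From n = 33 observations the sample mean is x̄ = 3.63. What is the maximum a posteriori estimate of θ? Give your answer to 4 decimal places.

n = 33, x̄ = 3.63.
For a Normal prior and Normal likelihood with known variance, the posterior is Normal; its mode equals its mean, the precision-weighted average.
Prior precision 1/σ₀² = 1/2 = 0.5; data precision n/σ² = 33/9 = 11/3.
θ̂ = (0.5·1 + (11/3)·3.63) / (0.5 + 11/3) = 13.81/(25/6) = 3.3144.

θ̂_MAP = 3.3144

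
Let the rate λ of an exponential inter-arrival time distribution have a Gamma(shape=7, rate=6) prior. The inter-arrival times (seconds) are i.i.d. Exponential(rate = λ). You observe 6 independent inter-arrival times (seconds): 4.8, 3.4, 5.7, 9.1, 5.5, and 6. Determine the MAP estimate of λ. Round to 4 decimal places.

The Exponential(rate=λ) likelihood is ∝ λ^n e^(−λΣtᵢ). Here n = 6 and Σtᵢ = 4.8 + 3.4 + 5.7 + 9.1 + 5.5 + 6 = 34.5.
Posterior ∝ λ^6e^(−6λ) · λ^6e^(−34.5λ) = λ^12e^(−40.5λ), i.e. Gamma(13, 40.5).
Mode = (a−1)/b = 12/40.5 ≈ 0.2963.

λ̂_MAP = 0.2963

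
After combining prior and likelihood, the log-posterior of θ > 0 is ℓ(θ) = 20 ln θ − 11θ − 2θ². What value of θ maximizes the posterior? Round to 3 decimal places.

θ̂_MAP = 1.250

ℓ'(θ) = 20/θ − 11 − 4θ. Setting this to zero and multiplying by θ: 4θ² + 11θ − 20 = 0.
θ = (−11 + √(11² + 4·4·20)) / (2·4) = (−11 + √441) / 8 = (−11 + 21)/8 = 5/4.
ℓ''(θ) = −20/θ² − 4 < 0, confirming a maximum.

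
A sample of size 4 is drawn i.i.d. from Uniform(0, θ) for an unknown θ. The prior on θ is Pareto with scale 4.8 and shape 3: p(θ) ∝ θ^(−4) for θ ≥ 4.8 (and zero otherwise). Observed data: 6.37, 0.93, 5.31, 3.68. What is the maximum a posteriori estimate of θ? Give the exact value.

The Uniform(0, θ) likelihood is θ^(−n) for θ ≥ max(xᵢ), zero otherwise. Here max(xᵢ) = 6.37.
Posterior ∝ θ^(−4) · θ^(−4) = θ^(−8) on θ ≥ max(4.8, 6.37) = 6.37.
This density is strictly decreasing in θ, so the posterior mode lies at the lower boundary of the support.

θ̂_MAP = 6.37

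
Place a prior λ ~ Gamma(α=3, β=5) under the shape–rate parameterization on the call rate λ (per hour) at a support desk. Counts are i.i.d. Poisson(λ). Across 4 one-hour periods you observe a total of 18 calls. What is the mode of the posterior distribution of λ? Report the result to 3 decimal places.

λ̂_MAP = 2.222

Σxᵢ = 18, n = 4.
Posterior ∝ λ^2e^(−5λ) · λ^18e^(−4λ) = λ^20e^(−9λ), i.e. Gamma(shape=21, rate=9).
The mode of a Gamma(a, b) with a ≥ 1 (shape–rate) is (a−1)/b = 20/9 ≈ 2.222.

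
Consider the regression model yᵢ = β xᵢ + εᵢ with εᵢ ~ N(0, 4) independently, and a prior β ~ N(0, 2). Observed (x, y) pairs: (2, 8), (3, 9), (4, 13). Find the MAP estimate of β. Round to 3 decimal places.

β̂_MAP = 3.065

log p(β | y) = −Σ(yᵢ − βxᵢ)²/(2·4) − β²/(2·2) + const.
Setting the derivative to zero: Σxᵢ(yᵢ − βxᵢ)/4 − β/2 = 0, so β = Σxᵢyᵢ / (Σxᵢ² + σ²/τ²).
Σxᵢyᵢ = 2·8 + 3·9 + 4·13 = 95; Σxᵢ² = 29; σ²/τ² = 2.
β̂_MAP = 95 / (29 + 2) = 95/31 ≈ 3.065.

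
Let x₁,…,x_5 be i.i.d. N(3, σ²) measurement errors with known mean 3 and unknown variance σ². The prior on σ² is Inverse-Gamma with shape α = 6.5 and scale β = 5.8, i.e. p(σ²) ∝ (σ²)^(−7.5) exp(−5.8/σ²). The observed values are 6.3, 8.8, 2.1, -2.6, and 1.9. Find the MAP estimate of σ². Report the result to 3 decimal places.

σ̂²_MAP = 4.476

Sum of squared deviations about the known mean: SS = (6.3−3)² + (8.8−3)² + (2.1−3)² + (-2.6−3)² + (1.9−3)² = 77.91.
The Normal likelihood contributes (σ²)^(−n/2) exp(−SS/(2σ²)), so the posterior is Inverse-Gamma(α + n/2, β + SS/2) = Inverse-Gamma(9, 44.755).
The mode of Inverse-Gamma(a, b) is b/(a+1) = 44.755/10 ≈ 4.476.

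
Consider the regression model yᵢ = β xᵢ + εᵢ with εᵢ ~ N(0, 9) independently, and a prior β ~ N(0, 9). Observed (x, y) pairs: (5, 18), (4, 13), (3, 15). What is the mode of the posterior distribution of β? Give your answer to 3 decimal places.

β̂_MAP = 3.667

log p(β | y) = −Σ(yᵢ − βxᵢ)²/(2·9) − β²/(2·9) + const.
Setting the derivative to zero: Σxᵢ(yᵢ − βxᵢ)/9 − β/9 = 0, so β = Σxᵢyᵢ / (Σxᵢ² + σ²/τ²).
Σxᵢyᵢ = 5·18 + 4·13 + 3·15 = 187; Σxᵢ² = 50; σ²/τ² = 1.
β̂_MAP = 187 / (50 + 1) = 187/51 ≈ 3.667.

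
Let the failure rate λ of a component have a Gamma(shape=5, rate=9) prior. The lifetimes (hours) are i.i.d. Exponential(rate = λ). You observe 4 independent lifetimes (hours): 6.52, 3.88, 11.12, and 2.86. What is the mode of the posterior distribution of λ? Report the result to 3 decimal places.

λ̂_MAP = 0.240

The Exponential(rate=λ) likelihood is ∝ λ^n e^(−λΣtᵢ). Here n = 4 and Σtᵢ = 6.52 + 3.88 + 11.12 + 2.86 = 24.38.
Posterior ∝ λ^4e^(−9λ) · λ^4e^(−24.38λ) = λ^8e^(−33.38λ), i.e. Gamma(9, 33.38).
Mode = (a−1)/b = 8/33.38 ≈ 0.240.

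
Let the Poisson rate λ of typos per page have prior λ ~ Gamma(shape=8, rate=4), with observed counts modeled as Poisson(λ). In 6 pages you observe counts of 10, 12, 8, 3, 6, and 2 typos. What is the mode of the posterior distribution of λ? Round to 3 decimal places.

Σxᵢ = 10+12+8+3+6+2 = 41, with n = 6.
Posterior ∝ λ^7e^(−4λ) · λ^41e^(−6λ) = λ^48e^(−10λ), i.e. Gamma(shape=49, rate=10).
The mode of a Gamma(a, b) with a ≥ 1 (shape–rate) is (a−1)/b = 48/10 ≈ 4.800.

λ̂_MAP = 4.800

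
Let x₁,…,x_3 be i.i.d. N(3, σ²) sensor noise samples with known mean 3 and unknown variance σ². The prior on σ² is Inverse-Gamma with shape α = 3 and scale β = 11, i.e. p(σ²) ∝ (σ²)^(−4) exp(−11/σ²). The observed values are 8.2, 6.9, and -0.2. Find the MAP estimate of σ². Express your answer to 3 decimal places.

Sum of squared deviations about the known mean: SS = (8.2−3)² + (6.9−3)² + (-0.2−3)² = 52.49.
The Normal likelihood contributes (σ²)^(−n/2) exp(−SS/(2σ²)), so the posterior is Inverse-Gamma(α + n/2, β + SS/2) = Inverse-Gamma(4.5, 37.245).
The mode of Inverse-Gamma(a, b) is b/(a+1) = 37.245/5.5 ≈ 6.772.

σ̂²_MAP = 6.772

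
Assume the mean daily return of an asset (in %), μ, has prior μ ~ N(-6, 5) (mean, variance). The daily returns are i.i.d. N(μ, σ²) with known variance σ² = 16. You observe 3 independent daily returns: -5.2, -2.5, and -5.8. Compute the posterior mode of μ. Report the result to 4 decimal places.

n = 3; x̄ = ((-5.2) + (-2.5) + (-5.8))/3 = -13.5/3 = -4.5.
For a Normal prior and Normal likelihood with known variance, the posterior is Normal; its mode equals its mean, the precision-weighted average.
Prior precision 1/σ₀² = 1/5 = 0.2; data precision n/σ² = 3/16 = 0.1875.
μ̂ = (0.2·(-6) + 0.1875·(-4.5)) / (0.2 + 0.1875) = (-2.04375)/0.3875 = -327/62 ≈ -5.2742.

μ̂_MAP = -5.2742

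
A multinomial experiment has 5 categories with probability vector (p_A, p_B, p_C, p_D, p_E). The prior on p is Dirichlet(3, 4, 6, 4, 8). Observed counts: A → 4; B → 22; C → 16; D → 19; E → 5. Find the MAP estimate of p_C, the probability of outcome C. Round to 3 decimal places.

The posterior is Dirichlet(αᵢ + nᵢ) = Dirichlet(7, 26, 22, 23, 13).
For a Dirichlet(a₁,…,a_K) with all aᵢ > 1, the mode has j-th component (aⱼ − 1)/(Σaᵢ − K).
Here Σaᵢ = 91 and K = 5, so p_C = (22 − 1)/(91 − 5) = 21/86 ≈ 0.244.

MAP estimate of p_C = 0.244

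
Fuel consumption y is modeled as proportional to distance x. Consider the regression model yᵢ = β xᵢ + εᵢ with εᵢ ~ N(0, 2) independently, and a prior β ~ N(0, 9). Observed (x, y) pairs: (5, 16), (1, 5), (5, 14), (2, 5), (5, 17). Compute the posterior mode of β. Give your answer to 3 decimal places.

log p(β | y) = −Σ(yᵢ − βxᵢ)²/(2·2) − β²/(2·9) + const.
Setting the derivative to zero: Σxᵢ(yᵢ − βxᵢ)/2 − β/9 = 0, so β = Σxᵢyᵢ / (Σxᵢ² + σ²/τ²).
Σxᵢyᵢ = 5·16 + 1·5 + 5·14 + 2·5 + 5·17 = 250; Σxᵢ² = 80; σ²/τ² = 2/9.
β̂_MAP = 250 / (80 + 2/9) = 250/(722/9) = 1125/361 ≈ 3.116.

β̂_MAP = 3.116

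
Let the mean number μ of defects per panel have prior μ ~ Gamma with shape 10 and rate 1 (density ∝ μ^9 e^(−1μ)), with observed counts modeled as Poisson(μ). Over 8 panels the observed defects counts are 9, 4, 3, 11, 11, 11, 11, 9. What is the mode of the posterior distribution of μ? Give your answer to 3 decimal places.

Σxᵢ = 9+4+3+11+11+11+11+9 = 69, with n = 8.
Posterior ∝ μ^9e^(−1μ) · μ^69e^(−8μ) = μ^78e^(−9μ), i.e. Gamma(shape=79, rate=9).
The mode of a Gamma(a, b) with a ≥ 1 (shape–rate) is (a−1)/b = 78/9 ≈ 8.667.

μ̂_MAP = 8.667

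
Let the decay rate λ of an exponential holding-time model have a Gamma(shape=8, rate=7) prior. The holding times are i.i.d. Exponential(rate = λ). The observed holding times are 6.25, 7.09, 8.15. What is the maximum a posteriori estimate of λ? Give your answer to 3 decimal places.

λ̂_MAP = 0.351

The Exponential(rate=λ) likelihood is ∝ λ^n e^(−λΣtᵢ). Here n = 3 and Σtᵢ = 6.25 + 7.09 + 8.15 = 21.49.
Posterior ∝ λ^7e^(−7λ) · λ^3e^(−21.49λ) = λ^10e^(−28.49λ), i.e. Gamma(11, 28.49).
Mode = (a−1)/b = 10/28.49 ≈ 0.351.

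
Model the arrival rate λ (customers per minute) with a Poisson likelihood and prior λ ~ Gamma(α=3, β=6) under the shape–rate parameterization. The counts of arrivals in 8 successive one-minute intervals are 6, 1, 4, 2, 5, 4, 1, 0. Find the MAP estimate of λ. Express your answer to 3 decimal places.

Σxᵢ = 6+1+4+2+5+4+1+0 = 23, with n = 8.
Posterior ∝ λ^2e^(−6λ) · λ^23e^(−8λ) = λ^25e^(−14λ), i.e. Gamma(shape=26, rate=14).
The mode of a Gamma(a, b) with a ≥ 1 (shape–rate) is (a−1)/b = 25/14 ≈ 1.786.

λ̂_MAP = 1.786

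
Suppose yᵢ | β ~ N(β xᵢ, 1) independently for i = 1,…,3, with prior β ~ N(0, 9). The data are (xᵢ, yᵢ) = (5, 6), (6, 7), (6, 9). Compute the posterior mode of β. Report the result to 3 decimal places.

β̂_MAP = 1.297

log p(β | y) = −Σ(yᵢ − βxᵢ)²/(2·1) − β²/(2·9) + const.
Setting the derivative to zero: Σxᵢ(yᵢ − βxᵢ)/1 − β/9 = 0, so β = Σxᵢyᵢ / (Σxᵢ² + σ²/τ²).
Σxᵢyᵢ = 5·6 + 6·7 + 6·9 = 126; Σxᵢ² = 97; σ²/τ² = 1/9.
β̂_MAP = 126 / (97 + 1/9) = 126/(874/9) = 567/437 ≈ 1.297.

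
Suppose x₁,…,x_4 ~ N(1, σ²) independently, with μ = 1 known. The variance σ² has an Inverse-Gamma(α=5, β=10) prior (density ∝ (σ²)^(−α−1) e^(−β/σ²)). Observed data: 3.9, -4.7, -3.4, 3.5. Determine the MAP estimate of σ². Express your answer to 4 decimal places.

Sum of squared deviations about the known mean: SS = (3.9−1)² + (-4.7−1)² + (-3.4−1)² + (3.5−1)² = 66.51.
The Normal likelihood contributes (σ²)^(−n/2) exp(−SS/(2σ²)), so the posterior is Inverse-Gamma(α + n/2, β + SS/2) = Inverse-Gamma(7, 43.255).
The mode of Inverse-Gamma(a, b) is b/(a+1) = 43.255/8 ≈ 5.4069.

σ̂²_MAP = 5.4069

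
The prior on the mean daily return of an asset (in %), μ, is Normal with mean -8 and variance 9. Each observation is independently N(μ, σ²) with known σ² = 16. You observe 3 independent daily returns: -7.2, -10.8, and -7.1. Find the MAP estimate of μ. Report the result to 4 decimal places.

μ̂_MAP = -8.2302

n = 3; x̄ = ((-7.2) + (-10.8) + (-7.1))/3 = -25.1/3 = -251/30 ≈ -8.3667.
For a Normal prior and Normal likelihood with known variance, the posterior is Normal; its mode equals its mean, the precision-weighted average.
Prior precision 1/σ₀² = 1/9; data precision n/σ² = 3/16 = 0.1875.
μ̂ = ((1/9)·(-8) + 0.1875·(-251/30)) / (1/9 + 0.1875) = (-3539/1440)/(43/144) = -3539/430 ≈ -8.2302.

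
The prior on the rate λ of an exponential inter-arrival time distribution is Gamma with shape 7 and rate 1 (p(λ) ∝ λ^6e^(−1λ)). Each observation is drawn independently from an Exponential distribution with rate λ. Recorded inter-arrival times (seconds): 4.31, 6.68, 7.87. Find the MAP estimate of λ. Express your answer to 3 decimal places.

λ̂_MAP = 0.453

The Exponential(rate=λ) likelihood is ∝ λ^n e^(−λΣtᵢ). Here n = 3 and Σtᵢ = 4.31 + 6.68 + 7.87 = 18.86.
Posterior ∝ λ^6e^(−1λ) · λ^3e^(−18.86λ) = λ^9e^(−19.86λ), i.e. Gamma(10, 19.86).
Mode = (a−1)/b = 9/19.86 ≈ 0.453.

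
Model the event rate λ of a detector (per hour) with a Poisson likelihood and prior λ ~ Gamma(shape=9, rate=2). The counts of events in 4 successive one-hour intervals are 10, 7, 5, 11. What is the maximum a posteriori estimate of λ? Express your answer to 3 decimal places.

Σxᵢ = 10+7+5+11 = 33, with n = 4.
Posterior ∝ λ^8e^(−2λ) · λ^33e^(−4λ) = λ^41e^(−6λ), i.e. Gamma(shape=42, rate=6).
The mode of a Gamma(a, b) with a ≥ 1 (shape–rate) is (a−1)/b = 41/6 ≈ 6.833.

λ̂_MAP = 6.833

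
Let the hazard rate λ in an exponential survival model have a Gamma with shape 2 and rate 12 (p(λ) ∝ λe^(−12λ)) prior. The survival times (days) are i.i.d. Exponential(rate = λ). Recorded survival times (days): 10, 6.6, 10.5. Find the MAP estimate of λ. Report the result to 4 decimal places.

The Exponential(rate=λ) likelihood is ∝ λ^n e^(−λΣtᵢ). Here n = 3 and Σtᵢ = 10 + 6.6 + 10.5 = 27.1.
Posterior ∝ λe^(−12λ) · λ^3e^(−27.1λ) = λ^4e^(−39.1λ), i.e. Gamma(5, 39.1).
Mode = (a−1)/b = 4/39.1 ≈ 0.1023.

λ̂_MAP = 0.1023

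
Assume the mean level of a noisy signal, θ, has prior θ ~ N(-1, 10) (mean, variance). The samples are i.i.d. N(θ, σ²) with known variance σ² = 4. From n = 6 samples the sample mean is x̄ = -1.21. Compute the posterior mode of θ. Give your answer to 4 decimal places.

n = 6, x̄ = -1.21.
For a Normal prior and Normal likelihood with known variance, the posterior is Normal; its mode equals its mean, the precision-weighted average.
Prior precision 1/σ₀² = 1/10 = 0.1; data precision n/σ² = 6/4 = 1.5.
θ̂ = (0.1·(-1) + 1.5·(-1.21)) / (0.1 + 1.5) = (-1.915)/1.6 = -1.196875 ≈ -1.1969.

θ̂_MAP = -1.1969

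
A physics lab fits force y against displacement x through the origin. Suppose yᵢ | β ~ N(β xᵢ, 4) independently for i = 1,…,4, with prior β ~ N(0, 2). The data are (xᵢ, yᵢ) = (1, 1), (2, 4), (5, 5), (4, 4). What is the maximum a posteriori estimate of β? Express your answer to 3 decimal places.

β̂_MAP = 1.042

log p(β | y) = −Σ(yᵢ − βxᵢ)²/(2·4) − β²/(2·2) + const.
Setting the derivative to zero: Σxᵢ(yᵢ − βxᵢ)/4 − β/2 = 0, so β = Σxᵢyᵢ / (Σxᵢ² + σ²/τ²).
Σxᵢyᵢ = 1·1 + 2·4 + 5·5 + 4·4 = 50; Σxᵢ² = 46; σ²/τ² = 2.
β̂_MAP = 50 / (46 + 2) = 50/48 ≈ 1.042.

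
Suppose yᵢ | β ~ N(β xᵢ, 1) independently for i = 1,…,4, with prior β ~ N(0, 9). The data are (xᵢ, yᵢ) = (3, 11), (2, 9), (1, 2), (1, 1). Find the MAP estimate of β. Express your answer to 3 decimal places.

β̂_MAP = 3.574

log p(β | y) = −Σ(yᵢ − βxᵢ)²/(2·1) − β²/(2·9) + const.
Setting the derivative to zero: Σxᵢ(yᵢ − βxᵢ)/1 − β/9 = 0, so β = Σxᵢyᵢ / (Σxᵢ² + σ²/τ²).
Σxᵢyᵢ = 3·11 + 2·9 + 1·2 + 1·1 = 54; Σxᵢ² = 15; σ²/τ² = 1/9.
β̂_MAP = 54 / (15 + 1/9) = 54/(136/9) = 243/68 ≈ 3.574.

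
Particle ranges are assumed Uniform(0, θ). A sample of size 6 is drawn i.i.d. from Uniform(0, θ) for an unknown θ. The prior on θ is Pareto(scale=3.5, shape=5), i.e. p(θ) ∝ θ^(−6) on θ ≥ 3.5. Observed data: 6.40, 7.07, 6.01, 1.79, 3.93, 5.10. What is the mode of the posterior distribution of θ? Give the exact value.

The Uniform(0, θ) likelihood is θ^(−n) for θ ≥ max(xᵢ), zero otherwise. Here max(xᵢ) = 7.07.
Posterior ∝ θ^(−6) · θ^(−6) = θ^(−12) on θ ≥ max(3.5, 7.07) = 7.07.
This density is strictly decreasing in θ, so the posterior mode lies at the lower boundary of the support.

θ̂_MAP = 7.07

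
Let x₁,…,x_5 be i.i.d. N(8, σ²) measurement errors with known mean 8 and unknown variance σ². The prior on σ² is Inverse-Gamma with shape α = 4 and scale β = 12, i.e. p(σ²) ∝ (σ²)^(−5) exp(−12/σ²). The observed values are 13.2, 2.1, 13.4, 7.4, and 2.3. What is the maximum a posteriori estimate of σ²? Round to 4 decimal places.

σ̂²_MAP = 9.8573

Sum of squared deviations about the known mean: SS = (13.2−8)² + (2.1−8)² + (13.4−8)² + (7.4−8)² + (2.3−8)² = 123.86.
The Normal likelihood contributes (σ²)^(−n/2) exp(−SS/(2σ²)), so the posterior is Inverse-Gamma(α + n/2, β + SS/2) = Inverse-Gamma(6.5, 73.93).
The mode of Inverse-Gamma(a, b) is b/(a+1) = 73.93/7.5 ≈ 9.8573.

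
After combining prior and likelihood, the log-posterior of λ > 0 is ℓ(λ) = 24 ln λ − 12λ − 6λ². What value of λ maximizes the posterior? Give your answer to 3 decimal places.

λ̂_MAP = 1.000

ℓ'(λ) = 24/λ − 12 − 12λ. Setting this to zero and multiplying by λ: 12λ² + 12λ − 24 = 0.
λ = (−12 + √(12² + 4·12·24)) / (2·12) = (−12 + √1296) / 24 = (−12 + 36)/24 = 1.
ℓ''(λ) = −24/λ² − 12 < 0, confirming a maximum.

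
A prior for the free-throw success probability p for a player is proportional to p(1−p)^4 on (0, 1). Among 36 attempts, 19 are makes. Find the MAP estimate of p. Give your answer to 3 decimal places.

The prior density ∝ p(1−p)^4 is the kernel of Beta(2, 5).
Data: 19 successes in 36 trials. The binomial likelihood contributes p^19(1−p)^17, so the posterior is Beta(2+19, 5+17) = Beta(21, 22).
For Beta(a, b) with a, b > 1 the mode is (a−1)/(a+b−2) = 20/41 ≈ 0.488.

p̂_MAP = 0.488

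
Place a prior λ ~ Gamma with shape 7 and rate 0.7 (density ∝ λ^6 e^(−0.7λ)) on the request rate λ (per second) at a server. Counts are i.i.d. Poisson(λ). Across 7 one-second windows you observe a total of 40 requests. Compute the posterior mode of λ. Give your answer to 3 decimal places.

Σxᵢ = 40, n = 7.
Posterior ∝ λ^6e^(−0.7λ) · λ^40e^(−7λ) = λ^46e^(−7.7λ), i.e. Gamma(shape=47, rate=7.7).
The mode of a Gamma(a, b) with a ≥ 1 (shape–rate) is (a−1)/b = 46/7.7 ≈ 5.974.

λ̂_MAP = 5.974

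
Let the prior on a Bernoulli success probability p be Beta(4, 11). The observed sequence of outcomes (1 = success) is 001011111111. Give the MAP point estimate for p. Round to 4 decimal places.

Prior: Beta(4, 11).
Data: 9 successes in 12 trials (from the sequence). The binomial likelihood contributes p^9(1−p)^3, so the posterior is Beta(4+9, 11+3) = Beta(13, 14).
For Beta(a, b) with a, b > 1 the mode is (a−1)/(a+b−2) = 12/25 ≈ 0.4800.

p̂_MAP = 0.4800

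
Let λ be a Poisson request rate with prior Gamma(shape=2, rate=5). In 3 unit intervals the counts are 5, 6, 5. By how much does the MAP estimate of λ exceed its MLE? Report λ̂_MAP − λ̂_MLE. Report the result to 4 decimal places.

Σxᵢ = 16. Posterior is Gamma(18, 8); MAP = (18−1)/8 = 17/8 ≈ 2.12500.
MLE = x̄ = 16/3 ≈ 5.33333.
Difference = 17/8 − 16/3 = -77/24 ≈ -3.2083.

MAP − MLE = -3.2083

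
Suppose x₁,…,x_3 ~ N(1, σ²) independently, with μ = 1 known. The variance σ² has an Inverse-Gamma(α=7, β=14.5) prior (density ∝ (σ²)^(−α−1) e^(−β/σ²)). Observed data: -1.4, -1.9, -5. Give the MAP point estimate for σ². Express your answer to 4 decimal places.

σ̂²_MAP = 4.1668

Sum of squared deviations about the known mean: SS = (-1.4−1)² + (-1.9−1)² + (-5−1)² = 50.17.
The Normal likelihood contributes (σ²)^(−n/2) exp(−SS/(2σ²)), so the posterior is Inverse-Gamma(α + n/2, β + SS/2) = Inverse-Gamma(8.5, 39.585).
The mode of Inverse-Gamma(a, b) is b/(a+1) = 39.585/9.5 ≈ 4.1668.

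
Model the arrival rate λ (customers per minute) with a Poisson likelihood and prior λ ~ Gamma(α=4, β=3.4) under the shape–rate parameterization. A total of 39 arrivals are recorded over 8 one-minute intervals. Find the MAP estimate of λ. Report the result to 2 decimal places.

λ̂_MAP = 3.68

Σxᵢ = 39, n = 8.
Posterior ∝ λ^3e^(−3.4λ) · λ^39e^(−8λ) = λ^42e^(−11.4λ), i.e. Gamma(shape=43, rate=11.4).
The mode of a Gamma(a, b) with a ≥ 1 (shape–rate) is (a−1)/b = 42/11.4 ≈ 3.68.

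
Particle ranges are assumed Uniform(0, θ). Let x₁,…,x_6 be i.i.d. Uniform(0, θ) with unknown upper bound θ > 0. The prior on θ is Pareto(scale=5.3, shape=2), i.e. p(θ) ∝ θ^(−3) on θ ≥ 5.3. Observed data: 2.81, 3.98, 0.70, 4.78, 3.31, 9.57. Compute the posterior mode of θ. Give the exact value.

θ̂_MAP = 9.57

The Uniform(0, θ) likelihood is θ^(−n) for θ ≥ max(xᵢ), zero otherwise. Here max(xᵢ) = 9.57.
Posterior ∝ θ^(−3) · θ^(−6) = θ^(−9) on θ ≥ max(5.3, 9.57) = 9.57.
This density is strictly decreasing in θ, so the posterior mode lies at the lower boundary of the support.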